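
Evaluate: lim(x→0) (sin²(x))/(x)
This is a 0/0 indeterminate form.

Apply L'Hôpital's rule: differentiate numerator and denominator separately.
  f(x) = sin(x)^2   ⇒   f'(x) = 2·sin(x)·cos(x)
  g(x) = x   ⇒   g'(x) = 1
  lim(x→0) f'(x)/g'(x) = lim(x→0) (2·sin(x)·cos(x))/(1)
  = 0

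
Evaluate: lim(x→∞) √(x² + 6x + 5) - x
This is an ∞-∞ indeterminate form.

Combine fractions or rationalize to convert ∞-∞ to 0/0 form:
  lim(x→∞) √(x² + 6x + 5) - x = 3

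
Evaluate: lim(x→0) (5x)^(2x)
This is an exponential indeterminate form.

For exponential indeterminate forms, take the natural log:
  Let L = lim(x→0) (5x)^(2x)
  Then ln(L) = lim(x→0) [exponent × ln(base)]
  Evaluate using L'Hôpital or standard limits, then exponentiate.
  L = 1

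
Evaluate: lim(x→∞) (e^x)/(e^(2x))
This is an ∞/∞ indeterminate form.

Apply L'Hôpital's rule: differentiate numerator and denominator separately.
  f(x) = e^(x)   ⇒   f'(x) = e^(x)
  g(x) = e^(2·x)   ⇒   g'(x) = 2·e^(2·x)
  lim(x→∞) f'(x)/g'(x) = lim(x→∞) (e^(x))/(2·e^(2·x))
  = 0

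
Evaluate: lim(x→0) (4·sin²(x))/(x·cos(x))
This is a 0/0 indeterminate form.

Apply L'Hôpital's rule: differentiate numerator and denominator separately.
  f(x) = 4·sin(x)^2   ⇒   f'(x) = 8·sin(x)·cos(x)
  g(x) = x·cos(x)   ⇒   g'(x) = -x·sin(x) + cos(x)
  lim(x→0) f'(x)/g'(x) = lim(x→0) (8·sin(x)·cos(x))/(-x·sin(x) + cos(x))
  = 0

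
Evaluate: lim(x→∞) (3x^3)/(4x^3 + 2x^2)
This is an ∞/∞ indeterminate form.

Apply L'Hôpital's rule: differentiate numerator and denominator separately.
  f(x) = 3·x^3   ⇒   f'(x) = 9·x^2
  g(x) = 4·x^3 + 2·x^2   ⇒   g'(x) = 12·x^2 + 4·x
  lim(x→∞) f'(x)/g'(x) = lim(x→∞) (9·x^2)/(12·x^2 + 4·x)
  = 3/4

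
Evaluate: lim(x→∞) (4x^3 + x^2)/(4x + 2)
This is an ∞/∞ indeterminate form.

Apply L'Hôpital's rule: differentiate numerator and denominator separately.
  f(x) = 4·x^3 + x^2   ⇒   f'(x) = 12·x^2 + 2·x
  g(x) = 4·x + 2   ⇒   g'(x) = 4
  lim(x→∞) f'(x)/g'(x) = lim(x→∞) (12·x^2 + 2·x)/(4)
  = ∞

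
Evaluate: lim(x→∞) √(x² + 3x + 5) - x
This is an ∞-∞ indeterminate form.

Combine fractions or rationalize to convert ∞-∞ to 0/0 form:
  lim(x→∞) √(x² + 3x + 5) - x = 3/2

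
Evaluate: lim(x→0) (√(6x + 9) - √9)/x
This is a standard limit.

Factor or rationalize the expression:
  lim(x→0) (√(6x + 9) - √9)/x = 1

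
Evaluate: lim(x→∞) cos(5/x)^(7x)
This is an exponential indeterminate form.

For exponential indeterminate forms, take the natural log:
  Let L = lim(x→∞) cos(5/x)^(7x)
  Then ln(L) = lim(x→∞) [exponent × ln(base)]
  Evaluate using L'Hôpital or standard limits, then exponentiate.
  L = 1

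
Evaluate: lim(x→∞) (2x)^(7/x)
This is an exponential indeterminate form.

For exponential indeterminate forms, take the natural log:
  Let L = lim(x→∞) (2x)^(7/x)
  Then ln(L) = lim(x→∞) [exponent × ln(base)]
  Evaluate using L'Hôpital or standard limits, then exponentiate.
  L = 1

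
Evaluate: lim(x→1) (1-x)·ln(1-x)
This is a 0·∞ indeterminate form.

Rewrite 0·∞ as a quotient (0/0 or ∞/∞ form), then apply L'Hôpital's rule:
  lim(x→1) (1-x)·ln(1-x) = 0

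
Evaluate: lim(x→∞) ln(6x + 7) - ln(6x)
This is an ∞-∞ indeterminate form.

Combine fractions or rationalize to convert ∞-∞ to 0/0 form:
  lim(x→∞) ln(6x + 7) - ln(6x) = 0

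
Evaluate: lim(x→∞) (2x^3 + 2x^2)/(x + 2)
This is an ∞/∞ indeterminate form.

Apply L'Hôpital's rule: differentiate numerator and denominator separately.
  f(x) = 2·x^3 + 2·x^2   ⇒   f'(x) = 6·x^2 + 4·x
  g(x) = x + 2   ⇒   g'(x) = 1
  lim(x→∞) f'(x)/g'(x) = lim(x→∞) (6·x^2 + 4·x)/(1)
  = ∞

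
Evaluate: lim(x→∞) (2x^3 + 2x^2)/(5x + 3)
This is an ∞/∞ indeterminate form.

Apply L'Hôpital's rule: differentiate numerator and denominator separately.
  f(x) = 2·x^3 + 2·x^2   ⇒   f'(x) = 6·x^2 + 4·x
  g(x) = 5·x + 3   ⇒   g'(x) = 5
  lim(x→∞) f'(x)/g'(x) = lim(x→∞) (6·x^2 + 4·x)/(5)
  = ∞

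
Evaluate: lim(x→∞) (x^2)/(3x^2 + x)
This is an ∞/∞ indeterminate form.

Apply L'Hôpital's rule: differentiate numerator and denominator separately.
  f(x) = x^2   ⇒   f'(x) = 2·x
  g(x) = 3·x^2 + x   ⇒   g'(x) = 6·x + 1
  lim(x→∞) f'(x)/g'(x) = lim(x→∞) (2·x)/(6·x + 1)
  = 1/3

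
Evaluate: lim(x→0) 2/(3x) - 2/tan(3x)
This is an ∞-∞ indeterminate form.

Combine fractions or rationalize to convert ∞-∞ to 0/0 form:
  lim(x→0) 2/(3x) - 2/tan(3x) = 0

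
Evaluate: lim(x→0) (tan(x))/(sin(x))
This is a 0/0 indeterminate form.

Apply L'Hôpital's rule: differentiate numerator and denominator separately.
  f(x) = tan(x)   ⇒   f'(x) = tan(x)^2 + 1
  g(x) = sin(x)   ⇒   g'(x) = cos(x)
  lim(x→0) f'(x)/g'(x) = lim(x→0) (tan(x)^2 + 1)/(cos(x))
  = 1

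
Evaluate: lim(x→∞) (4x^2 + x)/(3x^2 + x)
This is an ∞/∞ indeterminate form.

Apply L'Hôpital's rule: differentiate numerator and denominator separately.
  f(x) = 4·x^2 + x   ⇒   f'(x) = 8·x + 1
  g(x) = 3·x^2 + x   ⇒   g'(x) = 6·x + 1
  lim(x→∞) f'(x)/g'(x) = lim(x→∞) (8·x + 1)/(6·x + 1)
  = 4/3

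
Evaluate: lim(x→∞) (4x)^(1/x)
This is an exponential indeterminate form.

For exponential indeterminate forms, take the natural log:
  Let L = lim(x→∞) (4x)^(1/x)
  Then ln(L) = lim(x→∞) [exponent × ln(base)]
  Evaluate using L'Hôpital or standard limits, then exponentiate.
  L = 1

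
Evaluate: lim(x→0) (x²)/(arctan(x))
This is a 0/0 indeterminate form.

Apply L'Hôpital's rule: differentiate numerator and denominator separately.
  f(x) = x^2   ⇒   f'(x) = 2·x
  g(x) = atan(x)   ⇒   g'(x) = 1/(x^2 + 1)
  lim(x→0) f'(x)/g'(x) = lim(x→0) (2·x)/(1/(x^2 + 1))
  = 0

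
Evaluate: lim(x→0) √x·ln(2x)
This is a 0·∞ indeterminate form.

Rewrite 0·∞ as a quotient (0/0 or ∞/∞ form), then apply L'Hôpital's rule:
  lim(x→0) √x·ln(2x) = 0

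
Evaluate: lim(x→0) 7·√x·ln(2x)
This is a 0·∞ indeterminate form.

Rewrite 0·∞ as a quotient (0/0 or ∞/∞ form), then apply L'Hôpital's rule:
  lim(x→0) 7·√x·ln(2x) = 0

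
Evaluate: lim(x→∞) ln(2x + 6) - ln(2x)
This is an ∞-∞ indeterminate form.

Combine fractions or rationalize to convert ∞-∞ to 0/0 form:
  lim(x→∞) ln(2x + 6) - ln(2x) = 0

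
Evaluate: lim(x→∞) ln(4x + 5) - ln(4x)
This is an ∞-∞ indeterminate form.

Combine fractions or rationalize to convert ∞-∞ to 0/0 form:
  lim(x→∞) ln(4x + 5) - ln(4x) = 0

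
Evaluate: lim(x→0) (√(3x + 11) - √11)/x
This is a standard limit.

Factor or rationalize the expression:
  lim(x→0) (√(3x + 11) - √11)/x = 3·sqrt(11)/22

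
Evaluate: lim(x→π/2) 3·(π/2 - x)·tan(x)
This is a 0·∞ indeterminate form.

Rewrite 0·∞ as a quotient (0/0 or ∞/∞ form), then apply L'Hôpital's rule:
  lim(x→π/2) 3·(π/2 - x)·tan(x) = 3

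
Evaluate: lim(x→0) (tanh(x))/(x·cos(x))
This is a 0/0 indeterminate form.

Apply L'Hôpital's rule: differentiate numerator and denominator separately.
  f(x) = tanh(x)   ⇒   f'(x) = 1 - tanh(x)^2
  g(x) = x·cos(x)   ⇒   g'(x) = -x·sin(x) + cos(x)
  lim(x→0) f'(x)/g'(x) = lim(x→0) (1 - tanh(x)^2)/(-x·sin(x) + cos(x))
  = 1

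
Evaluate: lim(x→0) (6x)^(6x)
This is an exponential indeterminate form.

For exponential indeterminate forms, take the natural log:
  Let L = lim(x→0) (6x)^(6x)
  Then ln(L) = lim(x→0) [exponent × ln(base)]
  Evaluate using L'Hôpital or standard limits, then exponentiate.
  L = 1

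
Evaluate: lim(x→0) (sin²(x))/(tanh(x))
This is a 0/0 indeterminate form.

Apply L'Hôpital's rule: differentiate numerator and denominator separately.
  f(x) = sin(x)^2   ⇒   f'(x) = 2·sin(x)·cos(x)
  g(x) = tanh(x)   ⇒   g'(x) = 1 - tanh(x)^2
  lim(x→0) f'(x)/g'(x) = lim(x→0) (2·sin(x)·cos(x))/(1 - tanh(x)^2)
  = 0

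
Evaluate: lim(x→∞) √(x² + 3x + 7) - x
This is an ∞-∞ indeterminate form.

Combine fractions or rationalize to convert ∞-∞ to 0/0 form:
  lim(x→∞) √(x² + 3x + 7) - x = 3/2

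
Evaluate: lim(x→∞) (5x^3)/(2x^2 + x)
This is an ∞/∞ indeterminate form.

Apply L'Hôpital's rule: differentiate numerator and denominator separately.
  f(x) = 5·x^3   ⇒   f'(x) = 15·x^2
  g(x) = 2·x^2 + x   ⇒   g'(x) = 4·x + 1
  lim(x→∞) f'(x)/g'(x) = lim(x→∞) (15·x^2)/(4·x + 1)
  = ∞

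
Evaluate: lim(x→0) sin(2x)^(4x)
This is an exponential indeterminate form.

For exponential indeterminate forms, take the natural log:
  Let L = lim(x→0) sin(2x)^(4x)
  Then ln(L) = lim(x→0) [exponent × ln(base)]
  Evaluate using L'Hôpital or standard limits, then exponentiate.
  L = 1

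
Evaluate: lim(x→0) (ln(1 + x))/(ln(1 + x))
This is a 0/0 indeterminate form.

Apply L'Hôpital's rule: differentiate numerator and denominator separately.
  f(x) = ln(x + 1)   ⇒   f'(x) = 1/(x + 1)
  g(x) = ln(x + 1)   ⇒   g'(x) = 1/(x + 1)
  lim(x→0) f'(x)/g'(x) = lim(x→0) (1/(x + 1))/(1/(x + 1))
  = 1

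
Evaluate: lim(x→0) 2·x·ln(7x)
This is a 0·∞ indeterminate form.

Rewrite 0·∞ as a quotient (0/0 or ∞/∞ form), then apply L'Hôpital's rule:
  lim(x→0) 2·x·ln(7x) = 0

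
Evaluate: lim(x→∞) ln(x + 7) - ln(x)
This is an ∞-∞ indeterminate form.

Combine fractions or rationalize to convert ∞-∞ to 0/0 form:
  lim(x→∞) ln(x + 7) - ln(x) = 0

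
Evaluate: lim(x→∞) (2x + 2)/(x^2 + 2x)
This is an ∞/∞ indeterminate form.

Apply L'Hôpital's rule: differentiate numerator and denominator separately.
  f(x) = 2·x + 2   ⇒   f'(x) = 2
  g(x) = x^2 + 2·x   ⇒   g'(x) = 2·x + 2
  lim(x→∞) f'(x)/g'(x) = lim(x→∞) (2)/(2·x + 2)
  = 0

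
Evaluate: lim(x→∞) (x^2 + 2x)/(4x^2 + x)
This is an ∞/∞ indeterminate form.

Apply L'Hôpital's rule: differentiate numerator and denominator separately.
  f(x) = x^2 + 2·x   ⇒   f'(x) = 2·x + 2
  g(x) = 4·x^2 + x   ⇒   g'(x) = 8·x + 1
  lim(x→∞) f'(x)/g'(x) = lim(x→∞) (2·x + 2)/(8·x + 1)
  = 1/4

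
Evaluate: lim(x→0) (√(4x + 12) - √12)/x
This is a standard limit.

Factor or rationalize the expression:
  lim(x→0) (√(4x + 12) - √12)/x = sqrt(3)/3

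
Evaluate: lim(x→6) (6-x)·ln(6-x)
This is a 0·∞ indeterminate form.

Rewrite 0·∞ as a quotient (0/0 or ∞/∞ form), then apply L'Hôpital's rule:
  lim(x→6) (6-x)·ln(6-x) = 0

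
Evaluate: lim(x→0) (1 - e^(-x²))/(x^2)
This is a 0/0 indeterminate form.

Apply L'Hôpital's rule: differentiate numerator and denominator separately.
  f(x) = 1 - e^(-x^2)   ⇒   f'(x) = 2·x·e^(-x^2)
  g(x) = x^2   ⇒   g'(x) = 2·x
  lim(x→0) f'(x)/g'(x) = lim(x→0) (2·x·e^(-x^2))/(2·x)
  = 1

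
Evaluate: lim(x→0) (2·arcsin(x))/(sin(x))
This is a 0/0 indeterminate form.

Apply L'Hôpital's rule: differentiate numerator and denominator separately.
  f(x) = 2·asin(x)   ⇒   f'(x) = 2/sqrt(1 - x^2)
  g(x) = sin(x)   ⇒   g'(x) = cos(x)
  lim(x→0) f'(x)/g'(x) = lim(x→0) (2/sqrt(1 - x^2))/(cos(x))
  = 2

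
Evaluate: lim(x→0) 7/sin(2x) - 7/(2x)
This is an ∞-∞ indeterminate form.

Combine fractions or rationalize to convert ∞-∞ to 0/0 form:
  lim(x→0) 7/sin(2x) - 7/(2x) = 0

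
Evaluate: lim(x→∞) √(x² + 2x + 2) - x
This is an ∞-∞ indeterminate form.

Combine fractions or rationalize to convert ∞-∞ to 0/0 form:
  lim(x→∞) √(x² + 2x + 2) - x = 1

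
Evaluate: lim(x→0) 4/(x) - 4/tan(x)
This is an ∞-∞ indeterminate form.

Combine fractions or rationalize to convert ∞-∞ to 0/0 form:
  lim(x→0) 4/(x) - 4/tan(x) = 0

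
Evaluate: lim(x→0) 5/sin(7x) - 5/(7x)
This is an ∞-∞ indeterminate form.

Combine fractions or rationalize to convert ∞-∞ to 0/0 form:
  lim(x→0) 5/sin(7x) - 5/(7x) = 0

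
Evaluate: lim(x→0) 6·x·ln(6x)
This is a 0·∞ indeterminate form.

Rewrite 0·∞ as a quotient (0/0 or ∞/∞ form), then apply L'Hôpital's rule:
  lim(x→0) 6·x·ln(6x) = 0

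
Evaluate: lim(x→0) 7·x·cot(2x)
This is a 0·∞ indeterminate form.

Rewrite 0·∞ as a quotient (0/0 or ∞/∞ form), then apply L'Hôpital's rule:
  lim(x→0) 7·x·cot(2x) = 7/2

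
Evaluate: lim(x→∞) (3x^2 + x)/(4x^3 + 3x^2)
This is an ∞/∞ indeterminate form.

Apply L'Hôpital's rule: differentiate numerator and denominator separately.
  f(x) = 3·x^2 + x   ⇒   f'(x) = 6·x + 1
  g(x) = 4·x^3 + 3·x^2   ⇒   g'(x) = 12·x^2 + 6·x
  lim(x→∞) f'(x)/g'(x) = lim(x→∞) (6·x + 1)/(12·x^2 + 6·x)
  = 0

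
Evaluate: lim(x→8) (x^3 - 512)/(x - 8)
This is a standard limit.

Factor or rationalize the expression:
  lim(x→8) (x^3 - 512)/(x - 8) = 192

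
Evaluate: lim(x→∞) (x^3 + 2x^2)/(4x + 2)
This is an ∞/∞ indeterminate form.

Apply L'Hôpital's rule: differentiate numerator and denominator separately.
  f(x) = x^3 + 2·x^2   ⇒   f'(x) = 3·x^2 + 4·x
  g(x) = 4·x + 2   ⇒   g'(x) = 4
  lim(x→∞) f'(x)/g'(x) = lim(x→∞) (3·x^2 + 4·x)/(4)
  = ∞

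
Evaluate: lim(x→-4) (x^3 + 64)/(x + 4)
This is a standard limit.

Factor or rationalize the expression:
  lim(x→-4) (x^3 + 64)/(x + 4) = 48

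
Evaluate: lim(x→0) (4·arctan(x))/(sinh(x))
This is a 0/0 indeterminate form.

Apply L'Hôpital's rule: differentiate numerator and denominator separately.
  f(x) = 4·atan(x)   ⇒   f'(x) = 4/(x^2 + 1)
  g(x) = sinh(x)   ⇒   g'(x) = cosh(x)
  lim(x→0) f'(x)/g'(x) = lim(x→0) (4/(x^2 + 1))/(cosh(x))
  = 4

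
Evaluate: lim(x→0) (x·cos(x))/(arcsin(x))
This is a 0/0 indeterminate form.

Apply L'Hôpital's rule: differentiate numerator and denominator separately.
  f(x) = x·cos(x)   ⇒   f'(x) = -x·sin(x) + cos(x)
  g(x) = asin(x)   ⇒   g'(x) = 1/sqrt(1 - x^2)
  lim(x→0) f'(x)/g'(x) = lim(x→0) (-x·sin(x) + cos(x))/(1/sqrt(1 - x^2))
  = 1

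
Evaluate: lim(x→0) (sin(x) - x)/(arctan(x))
This is a 0/0 indeterminate form.

Apply L'Hôpital's rule: differentiate numerator and denominator separately.
  f(x) = -x + sin(x)   ⇒   f'(x) = cos(x) - 1
  g(x) = atan(x)   ⇒   g'(x) = 1/(x^2 + 1)
  lim(x→0) f'(x)/g'(x) = lim(x→0) (cos(x) - 1)/(1/(x^2 + 1))
  = 0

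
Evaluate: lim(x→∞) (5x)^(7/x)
This is an exponential indeterminate form.

For exponential indeterminate forms, take the natural log:
  Let L = lim(x→∞) (5x)^(7/x)
  Then ln(L) = lim(x→∞) [exponent × ln(base)]
  Evaluate using L'Hôpital or standard limits, then exponentiate.
  L = 1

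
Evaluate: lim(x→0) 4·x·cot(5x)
This is a 0·∞ indeterminate form.

Rewrite 0·∞ as a quotient (0/0 or ∞/∞ form), then apply L'Hôpital's rule:
  lim(x→0) 4·x·cot(5x) = 4/5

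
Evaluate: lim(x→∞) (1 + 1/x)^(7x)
This is an exponential indeterminate form.

For exponential indeterminate forms, take the natural log:
  Let L = lim(x→∞) (1 + 1/x)^(7x)
  Then ln(L) = lim(x→∞) [exponent × ln(base)]
  Evaluate using L'Hôpital or standard limits, then exponentiate.
  L = e^(7)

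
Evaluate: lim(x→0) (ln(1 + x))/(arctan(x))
This is a 0/0 indeterminate form.

Apply L'Hôpital's rule: differentiate numerator and denominator separately.
  f(x) = ln(x + 1)   ⇒   f'(x) = 1/(x + 1)
  g(x) = atan(x)   ⇒   g'(x) = 1/(x^2 + 1)
  lim(x→0) f'(x)/g'(x) = lim(x→0) (1/(x + 1))/(1/(x^2 + 1))
  = 1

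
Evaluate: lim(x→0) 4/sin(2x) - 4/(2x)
This is an ∞-∞ indeterminate form.

Combine fractions or rationalize to convert ∞-∞ to 0/0 form:
  lim(x→0) 4/sin(2x) - 4/(2x) = 0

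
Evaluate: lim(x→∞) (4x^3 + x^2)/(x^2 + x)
This is an ∞/∞ indeterminate form.

Apply L'Hôpital's rule: differentiate numerator and denominator separately.
  f(x) = 4·x^3 + x^2   ⇒   f'(x) = 12·x^2 + 2·x
  g(x) = x^2 + x   ⇒   g'(x) = 2·x + 1
  lim(x→∞) f'(x)/g'(x) = lim(x→∞) (12·x^2 + 2·x)/(2·x + 1)
  = ∞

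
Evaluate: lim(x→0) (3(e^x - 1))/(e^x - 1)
This is a 0/0 indeterminate form.

Apply L'Hôpital's rule: differentiate numerator and denominator separately.
  f(x) = 3·e^(x) - 3   ⇒   f'(x) = 3·e^(x)
  g(x) = e^(x) - 1   ⇒   g'(x) = e^(x)
  lim(x→0) f'(x)/g'(x) = lim(x→0) (3·e^(x))/(e^(x))
  = 3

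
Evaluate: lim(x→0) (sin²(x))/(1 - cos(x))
This is a 0/0 indeterminate form.

Apply L'Hôpital's rule: differentiate numerator and denominator separately.
  f(x) = sin(x)^2   ⇒   f'(x) = 2·sin(x)·cos(x)
  g(x) = 1 - cos(x)   ⇒   g'(x) = sin(x)
  lim(x→0) f'(x)/g'(x) = lim(x→0) (2·sin(x)·cos(x))/(sin(x))
  = 2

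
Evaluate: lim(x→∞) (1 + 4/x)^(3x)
This is an exponential indeterminate form.

For exponential indeterminate forms, take the natural log:
  Let L = lim(x→∞) (1 + 4/x)^(3x)
  Then ln(L) = lim(x→∞) [exponent × ln(base)]
  Evaluate using L'Hôpital or standard limits, then exponentiate.
  L = e^(12)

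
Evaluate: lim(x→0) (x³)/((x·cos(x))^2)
This is a 0/0 indeterminate form.

Apply L'Hôpital's rule: differentiate numerator and denominator separately.
  f(x) = x^3   ⇒   f'(x) = 3·x^2
  g(x) = x^2·cos(x)^2   ⇒   g'(x) = -2·x^2·sin(x)·cos(x) + 2·x·cos(x)^2
  lim(x→0) f'(x)/g'(x) = lim(x→0) (3·x^2)/(-2·x^2·sin(x)·cos(x) + 2·x·cos(x)^2)
  = 0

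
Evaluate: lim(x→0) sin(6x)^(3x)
This is an exponential indeterminate form.

For exponential indeterminate forms, take the natural log:
  Let L = lim(x→0) sin(6x)^(3x)
  Then ln(L) = lim(x→0) [exponent × ln(base)]
  Evaluate using L'Hôpital or standard limits, then exponentiate.
  L = 1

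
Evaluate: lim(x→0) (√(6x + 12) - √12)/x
This is a standard limit.

Factor or rationalize the expression:
  lim(x→0) (√(6x + 12) - √12)/x = sqrt(3)/2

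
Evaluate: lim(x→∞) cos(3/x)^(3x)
This is an exponential indeterminate form.

For exponential indeterminate forms, take the natural log:
  Let L = lim(x→∞) cos(3/x)^(3x)
  Then ln(L) = lim(x→∞) [exponent × ln(base)]
  Evaluate using L'Hôpital or standard limits, then exponentiate.
  L = 1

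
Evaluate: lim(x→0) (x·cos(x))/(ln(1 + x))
This is a 0/0 indeterminate form.

Apply L'Hôpital's rule: differentiate numerator and denominator separately.
  f(x) = x·cos(x)   ⇒   f'(x) = -x·sin(x) + cos(x)
  g(x) = ln(x + 1)   ⇒   g'(x) = 1/(x + 1)
  lim(x→0) f'(x)/g'(x) = lim(x→0) (-x·sin(x) + cos(x))/(1/(x + 1))
  = 1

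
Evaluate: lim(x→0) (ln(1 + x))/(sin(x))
This is a 0/0 indeterminate form.

Apply L'Hôpital's rule: differentiate numerator and denominator separately.
  f(x) = ln(x + 1)   ⇒   f'(x) = 1/(x + 1)
  g(x) = sin(x)   ⇒   g'(x) = cos(x)
  lim(x→0) f'(x)/g'(x) = lim(x→0) (1/(x + 1))/(cos(x))
  = 1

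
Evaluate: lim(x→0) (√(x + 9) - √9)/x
This is a standard limit.

Factor or rationalize the expression:
  lim(x→0) (√(x + 9) - √9)/x = 1/6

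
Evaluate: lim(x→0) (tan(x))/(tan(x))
This is a 0/0 indeterminate form.

Apply L'Hôpital's rule: differentiate numerator and denominator separately.
  f(x) = tan(x)   ⇒   f'(x) = tan(x)^2 + 1
  g(x) = tan(x)   ⇒   g'(x) = tan(x)^2 + 1
  lim(x→0) f'(x)/g'(x) = lim(x→0) (tan(x)^2 + 1)/(tan(x)^2 + 1)
  = 1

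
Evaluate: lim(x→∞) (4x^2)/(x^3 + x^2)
This is an ∞/∞ indeterminate form.

Apply L'Hôpital's rule: differentiate numerator and denominator separately.
  f(x) = 4·x^2   ⇒   f'(x) = 8·x
  g(x) = x^3 + x^2   ⇒   g'(x) = 3·x^2 + 2·x
  lim(x→∞) f'(x)/g'(x) = lim(x→∞) (8·x)/(3·x^2 + 2·x)
  = 0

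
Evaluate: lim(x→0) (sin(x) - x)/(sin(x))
This is a 0/0 indeterminate form.

Apply L'Hôpital's rule: differentiate numerator and denominator separately.
  f(x) = -x + sin(x)   ⇒   f'(x) = cos(x) - 1
  g(x) = sin(x)   ⇒   g'(x) = cos(x)
  lim(x→0) f'(x)/g'(x) = lim(x→0) (cos(x) - 1)/(cos(x))
  = 0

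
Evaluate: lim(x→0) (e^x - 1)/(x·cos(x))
This is a 0/0 indeterminate form.

Apply L'Hôpital's rule: differentiate numerator and denominator separately.
  f(x) = e^(x) - 1   ⇒   f'(x) = e^(x)
  g(x) = x·cos(x)   ⇒   g'(x) = -x·sin(x) + cos(x)
  lim(x→0) f'(x)/g'(x) = lim(x→0) (e^(x))/(-x·sin(x) + cos(x))
  = 1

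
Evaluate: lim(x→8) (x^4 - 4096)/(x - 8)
This is a standard limit.

Factor or rationalize the expression:
  lim(x→8) (x^4 - 4096)/(x - 8) = 2048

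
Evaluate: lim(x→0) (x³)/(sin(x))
This is a 0/0 indeterminate form.

Apply L'Hôpital's rule: differentiate numerator and denominator separately.
  f(x) = x^3   ⇒   f'(x) = 3·x^2
  g(x) = sin(x)   ⇒   g'(x) = cos(x)
  lim(x→0) f'(x)/g'(x) = lim(x→0) (3·x^2)/(cos(x))
  = 0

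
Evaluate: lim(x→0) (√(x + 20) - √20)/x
This is a standard limit.

Factor or rationalize the expression:
  lim(x→0) (√(x + 20) - √20)/x = sqrt(5)/20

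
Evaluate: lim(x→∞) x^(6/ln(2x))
This is an exponential indeterminate form.

For exponential indeterminate forms, take the natural log:
  Let L = lim(x→∞) x^(6/ln(2x))
  Then ln(L) = lim(x→∞) [exponent × ln(base)]
  Evaluate using L'Hôpital or standard limits, then exponentiate.
  L = e^(6)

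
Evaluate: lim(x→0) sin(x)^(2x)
This is an exponential indeterminate form.

For exponential indeterminate forms, take the natural log:
  Let L = lim(x→0) sin(x)^(2x)
  Then ln(L) = lim(x→0) [exponent × ln(base)]
  Evaluate using L'Hôpital or standard limits, then exponentiate.
  L = 1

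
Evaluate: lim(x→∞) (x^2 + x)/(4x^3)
This is an ∞/∞ indeterminate form.

Apply L'Hôpital's rule: differentiate numerator and denominator separately.
  f(x) = x^2 + x   ⇒   f'(x) = 2·x + 1
  g(x) = 4·x^3   ⇒   g'(x) = 12·x^2
  lim(x→∞) f'(x)/g'(x) = lim(x→∞) (2·x + 1)/(12·x^2)
  = 0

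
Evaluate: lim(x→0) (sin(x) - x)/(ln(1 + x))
This is a 0/0 indeterminate form.

Apply L'Hôpital's rule: differentiate numerator and denominator separately.
  f(x) = -x + sin(x)   ⇒   f'(x) = cos(x) - 1
  g(x) = ln(x + 1)   ⇒   g'(x) = 1/(x + 1)
  lim(x→0) f'(x)/g'(x) = lim(x→0) (cos(x) - 1)/(1/(x + 1))
  = 0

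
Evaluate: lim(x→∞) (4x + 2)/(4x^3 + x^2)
This is an ∞/∞ indeterminate form.

Apply L'Hôpital's rule: differentiate numerator and denominator separately.
  f(x) = 4·x + 2   ⇒   f'(x) = 4
  g(x) = 4·x^3 + x^2   ⇒   g'(x) = 12·x^2 + 2·x
  lim(x→∞) f'(x)/g'(x) = lim(x→∞) (4)/(12·x^2 + 2·x)
  = 0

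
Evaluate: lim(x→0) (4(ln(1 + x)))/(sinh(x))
This is a 0/0 indeterminate form.

Apply L'Hôpital's rule: differentiate numerator and denominator separately.
  f(x) = 4·ln(x + 1)   ⇒   f'(x) = 4/(x + 1)
  g(x) = sinh(x)   ⇒   g'(x) = cosh(x)
  lim(x→0) f'(x)/g'(x) = lim(x→0) (4/(x + 1))/(cosh(x))
  = 4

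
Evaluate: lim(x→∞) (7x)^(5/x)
This is an exponential indeterminate form.

For exponential indeterminate forms, take the natural log:
  Let L = lim(x→∞) (7x)^(5/x)
  Then ln(L) = lim(x→∞) [exponent × ln(base)]
  Evaluate using L'Hôpital or standard limits, then exponentiate.
  L = 1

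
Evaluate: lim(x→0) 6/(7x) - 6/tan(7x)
This is an ∞-∞ indeterminate form.

Combine fractions or rationalize to convert ∞-∞ to 0/0 form:
  lim(x→0) 6/(7x) - 6/tan(7x) = 0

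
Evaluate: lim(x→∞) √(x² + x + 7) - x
This is an ∞-∞ indeterminate form.

Combine fractions or rationalize to convert ∞-∞ to 0/0 form:
  lim(x→∞) √(x² + x + 7) - x = 1/2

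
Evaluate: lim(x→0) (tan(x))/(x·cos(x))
This is a 0/0 indeterminate form.

Apply L'Hôpital's rule: differentiate numerator and denominator separately.
  f(x) = tan(x)   ⇒   f'(x) = tan(x)^2 + 1
  g(x) = x·cos(x)   ⇒   g'(x) = -x·sin(x) + cos(x)
  lim(x→0) f'(x)/g'(x) = lim(x→0) (tan(x)^2 + 1)/(-x·sin(x) + cos(x))
  = 1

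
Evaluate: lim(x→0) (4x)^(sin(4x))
This is an exponential indeterminate form.

For exponential indeterminate forms, take the natural log:
  Let L = lim(x→0) (4x)^(sin(4x))
  Then ln(L) = lim(x→0) [exponent × ln(base)]
  Evaluate using L'Hôpital or standard limits, then exponentiate.
  L = 1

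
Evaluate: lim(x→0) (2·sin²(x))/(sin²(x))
This is a 0/0 indeterminate form.

Apply L'Hôpital's rule: differentiate numerator and denominator separately.
  f(x) = 2·sin(x)^2   ⇒   f'(x) = 4·sin(x)·cos(x)
  g(x) = sin(x)^2   ⇒   g'(x) = 2·sin(x)·cos(x)
  lim(x→0) f'(x)/g'(x) = lim(x→0) (4·sin(x)·cos(x))/(2·sin(x)·cos(x))
  = 2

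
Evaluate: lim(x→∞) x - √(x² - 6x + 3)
This is an ∞-∞ indeterminate form.

Combine fractions or rationalize to convert ∞-∞ to 0/0 form:
  lim(x→∞) x - √(x² - 6x + 3) = 3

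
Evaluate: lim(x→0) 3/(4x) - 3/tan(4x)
This is an ∞-∞ indeterminate form.

Combine fractions or rationalize to convert ∞-∞ to 0/0 form:
  lim(x→0) 3/(4x) - 3/tan(4x) = 0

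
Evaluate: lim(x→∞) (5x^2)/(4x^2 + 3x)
This is an ∞/∞ indeterminate form.

Apply L'Hôpital's rule: differentiate numerator and denominator separately.
  f(x) = 5·x^2   ⇒   f'(x) = 10·x
  g(x) = 4·x^2 + 3·x   ⇒   g'(x) = 8·x + 3
  lim(x→∞) f'(x)/g'(x) = lim(x→∞) (10·x)/(8·x + 3)
  = 5/4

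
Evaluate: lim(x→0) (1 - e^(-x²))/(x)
This is a 0/0 indeterminate form.

Apply L'Hôpital's rule: differentiate numerator and denominator separately.
  f(x) = 1 - e^(-x^2)   ⇒   f'(x) = 2·x·e^(-x^2)
  g(x) = x   ⇒   g'(x) = 1
  lim(x→0) f'(x)/g'(x) = lim(x→0) (2·x·e^(-x^2))/(1)
  = 0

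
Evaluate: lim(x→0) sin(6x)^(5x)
This is an exponential indeterminate form.

For exponential indeterminate forms, take the natural log:
  Let L = lim(x→0) sin(6x)^(5x)
  Then ln(L) = lim(x→0) [exponent × ln(base)]
  Evaluate using L'Hôpital or standard limits, then exponentiate.
  L = 1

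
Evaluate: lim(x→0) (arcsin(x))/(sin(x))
This is a 0/0 indeterminate form.

Apply L'Hôpital's rule: differentiate numerator and denominator separately.
  f(x) = asin(x)   ⇒   f'(x) = 1/sqrt(1 - x^2)
  g(x) = sin(x)   ⇒   g'(x) = cos(x)
  lim(x→0) f'(x)/g'(x) = lim(x→0) (1/sqrt(1 - x^2))/(cos(x))
  = 1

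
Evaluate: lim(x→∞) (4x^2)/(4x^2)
This is an ∞/∞ indeterminate form.

Apply L'Hôpital's rule: differentiate numerator and denominator separately.
  f(x) = 4·x^2   ⇒   f'(x) = 8·x
  g(x) = 4·x^2   ⇒   g'(x) = 8·x
  lim(x→∞) f'(x)/g'(x) = lim(x→∞) (8·x)/(8·x)
  = 1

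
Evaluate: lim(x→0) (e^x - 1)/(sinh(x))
This is a 0/0 indeterminate form.

Apply L'Hôpital's rule: differentiate numerator and denominator separately.
  f(x) = e^(x) - 1   ⇒   f'(x) = e^(x)
  g(x) = sinh(x)   ⇒   g'(x) = cosh(x)
  lim(x→0) f'(x)/g'(x) = lim(x→0) (e^(x))/(cosh(x))
  = 1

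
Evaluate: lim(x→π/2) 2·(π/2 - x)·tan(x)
This is a 0·∞ indeterminate form.

Rewrite 0·∞ as a quotient (0/0 or ∞/∞ form), then apply L'Hôpital's rule:
  lim(x→π/2) 2·(π/2 - x)·tan(x) = 2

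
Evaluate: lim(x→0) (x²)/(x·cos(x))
This is a 0/0 indeterminate form.

Apply L'Hôpital's rule: differentiate numerator and denominator separately.
  f(x) = x^2   ⇒   f'(x) = 2·x
  g(x) = x·cos(x)   ⇒   g'(x) = -x·sin(x) + cos(x)
  lim(x→0) f'(x)/g'(x) = lim(x→0) (2·x)/(-x·sin(x) + cos(x))
  = 0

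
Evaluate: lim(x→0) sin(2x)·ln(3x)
This is a 0·∞ indeterminate form.

Rewrite 0·∞ as a quotient (0/0 or ∞/∞ form), then apply L'Hôpital's rule:
  lim(x→0) sin(2x)·ln(3x) = 0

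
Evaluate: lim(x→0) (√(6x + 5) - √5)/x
This is a standard limit.

Factor or rationalize the expression:
  lim(x→0) (√(6x + 5) - √5)/x = 3·sqrt(5)/5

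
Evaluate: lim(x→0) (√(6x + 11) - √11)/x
This is a standard limit.

Factor or rationalize the expression:
  lim(x→0) (√(6x + 11) - √11)/x = 3·sqrt(11)/11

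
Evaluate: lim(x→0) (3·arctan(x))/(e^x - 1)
This is a 0/0 indeterminate form.

Apply L'Hôpital's rule: differentiate numerator and denominator separately.
  f(x) = 3·atan(x)   ⇒   f'(x) = 3/(x^2 + 1)
  g(x) = e^(x) - 1   ⇒   g'(x) = e^(x)
  lim(x→0) f'(x)/g'(x) = lim(x→0) (3/(x^2 + 1))/(e^(x))
  = 3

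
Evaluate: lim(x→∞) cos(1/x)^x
This is an exponential indeterminate form.

For exponential indeterminate forms, take the natural log:
  Let L = lim(x→∞) cos(1/x)^x
  Then ln(L) = lim(x→∞) [exponent × ln(base)]
  Evaluate using L'Hôpital or standard limits, then exponentiate.
  L = 1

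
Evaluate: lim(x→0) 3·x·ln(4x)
This is a 0·∞ indeterminate form.

Rewrite 0·∞ as a quotient (0/0 or ∞/∞ form), then apply L'Hôpital's rule:
  lim(x→0) 3·x·ln(4x) = 0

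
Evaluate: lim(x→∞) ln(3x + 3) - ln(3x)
This is an ∞-∞ indeterminate form.

Combine fractions or rationalize to convert ∞-∞ to 0/0 form:
  lim(x→∞) ln(3x + 3) - ln(3x) = 0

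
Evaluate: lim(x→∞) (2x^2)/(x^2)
This is an ∞/∞ indeterminate form.

Apply L'Hôpital's rule: differentiate numerator and denominator separately.
  f(x) = 2·x^2   ⇒   f'(x) = 4·x
  g(x) = x^2   ⇒   g'(x) = 2·x
  lim(x→∞) f'(x)/g'(x) = lim(x→∞) (4·x)/(2·x)
  = 2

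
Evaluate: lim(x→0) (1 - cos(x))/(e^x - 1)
This is a 0/0 indeterminate form.

Apply L'Hôpital's rule: differentiate numerator and denominator separately.
  f(x) = 1 - cos(x)   ⇒   f'(x) = sin(x)
  g(x) = e^(x) - 1   ⇒   g'(x) = e^(x)
  lim(x→0) f'(x)/g'(x) = lim(x→0) (sin(x))/(e^(x))
  = 0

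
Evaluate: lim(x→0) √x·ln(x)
This is a 0·∞ indeterminate form.

Rewrite 0·∞ as a quotient (0/0 or ∞/∞ form), then apply L'Hôpital's rule:
  lim(x→0) √x·ln(x) = 0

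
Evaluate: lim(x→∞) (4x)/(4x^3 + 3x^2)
This is an ∞/∞ indeterminate form.

Apply L'Hôpital's rule: differentiate numerator and denominator separately.
  f(x) = 4·x   ⇒   f'(x) = 4
  g(x) = 4·x^3 + 3·x^2   ⇒   g'(x) = 12·x^2 + 6·x
  lim(x→∞) f'(x)/g'(x) = lim(x→∞) (4)/(12·x^2 + 6·x)
  = 0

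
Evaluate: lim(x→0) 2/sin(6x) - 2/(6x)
This is an ∞-∞ indeterminate form.

Combine fractions or rationalize to convert ∞-∞ to 0/0 form:
  lim(x→0) 2/sin(6x) - 2/(6x) = 0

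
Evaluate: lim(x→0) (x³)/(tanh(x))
This is a 0/0 indeterminate form.

Apply L'Hôpital's rule: differentiate numerator and denominator separately.
  f(x) = x^3   ⇒   f'(x) = 3·x^2
  g(x) = tanh(x)   ⇒   g'(x) = 1 - tanh(x)^2
  lim(x→0) f'(x)/g'(x) = lim(x→0) (3·x^2)/(1 - tanh(x)^2)
  = 0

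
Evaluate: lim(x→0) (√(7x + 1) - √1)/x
This is a standard limit.

Factor or rationalize the expression:
  lim(x→0) (√(7x + 1) - √1)/x = 7/2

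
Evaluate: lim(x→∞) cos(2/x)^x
This is an exponential indeterminate form.

For exponential indeterminate forms, take the natural log:
  Let L = lim(x→∞) cos(2/x)^x
  Then ln(L) = lim(x→∞) [exponent × ln(base)]
  Evaluate using L'Hôpital or standard limits, then exponentiate.
  L = 1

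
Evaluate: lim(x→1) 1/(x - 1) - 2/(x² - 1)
This is an ∞-∞ indeterminate form.

Combine fractions or rationalize to convert ∞-∞ to 0/0 form:
  lim(x→1) 1/(x - 1) - 2/(x² - 1) = 1/2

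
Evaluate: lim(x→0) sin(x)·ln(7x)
This is a 0·∞ indeterminate form.

Rewrite 0·∞ as a quotient (0/0 or ∞/∞ form), then apply L'Hôpital's rule:
  lim(x→0) sin(x)·ln(7x) = 0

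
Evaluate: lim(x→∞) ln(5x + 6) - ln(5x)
This is an ∞-∞ indeterminate form.

Combine fractions or rationalize to convert ∞-∞ to 0/0 form:
  lim(x→∞) ln(5x + 6) - ln(5x) = 0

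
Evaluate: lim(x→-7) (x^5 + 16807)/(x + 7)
This is a standard limit.

Factor or rationalize the expression:
  lim(x→-7) (x^5 + 16807)/(x + 7) = 12005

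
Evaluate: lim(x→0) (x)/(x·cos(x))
This is a 0/0 indeterminate form.

Apply L'Hôpital's rule: differentiate numerator and denominator separately.
  f(x) = x   ⇒   f'(x) = 1
  g(x) = x·cos(x)   ⇒   g'(x) = -x·sin(x) + cos(x)
  lim(x→0) f'(x)/g'(x) = lim(x→0) (1)/(-x·sin(x) + cos(x))
  = 1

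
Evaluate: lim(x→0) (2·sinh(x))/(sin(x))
This is a 0/0 indeterminate form.

Apply L'Hôpital's rule: differentiate numerator and denominator separately.
  f(x) = 2·sinh(x)   ⇒   f'(x) = 2·cosh(x)
  g(x) = sin(x)   ⇒   g'(x) = cos(x)
  lim(x→0) f'(x)/g'(x) = lim(x→0) (2·cosh(x))/(cos(x))
  = 2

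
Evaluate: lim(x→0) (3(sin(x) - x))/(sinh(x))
This is a 0/0 indeterminate form.

Apply L'Hôpital's rule: differentiate numerator and denominator separately.
  f(x) = -3·x + 3·sin(x)   ⇒   f'(x) = 3·cos(x) - 3
  g(x) = sinh(x)   ⇒   g'(x) = cosh(x)
  lim(x→0) f'(x)/g'(x) = lim(x→0) (3·cos(x) - 3)/(cosh(x))
  = 0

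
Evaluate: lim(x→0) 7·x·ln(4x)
This is a 0·∞ indeterminate form.

Rewrite 0·∞ as a quotient (0/0 or ∞/∞ form), then apply L'Hôpital's rule:
  lim(x→0) 7·x·ln(4x) = 0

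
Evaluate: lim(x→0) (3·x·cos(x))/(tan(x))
This is a 0/0 indeterminate form.

Apply L'Hôpital's rule: differentiate numerator and denominator separately.
  f(x) = 3·x·cos(x)   ⇒   f'(x) = -3·x·sin(x) + 3·cos(x)
  g(x) = tan(x)   ⇒   g'(x) = tan(x)^2 + 1
  lim(x→0) f'(x)/g'(x) = lim(x→0) (-3·x·sin(x) + 3·cos(x))/(tan(x)^2 + 1)
  = 3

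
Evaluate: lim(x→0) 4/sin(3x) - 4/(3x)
This is an ∞-∞ indeterminate form.

Combine fractions or rationalize to convert ∞-∞ to 0/0 form:
  lim(x→0) 4/sin(3x) - 4/(3x) = 0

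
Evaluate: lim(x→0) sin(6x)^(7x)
This is an exponential indeterminate form.

For exponential indeterminate forms, take the natural log:
  Let L = lim(x→0) sin(6x)^(7x)
  Then ln(L) = lim(x→0) [exponent × ln(base)]
  Evaluate using L'Hôpital or standard limits, then exponentiate.
  L = 1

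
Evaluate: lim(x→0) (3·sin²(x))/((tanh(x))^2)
This is a 0/0 indeterminate form.

Apply L'Hôpital's rule: differentiate numerator and denominator separately.
  f(x) = 3·sin(x)^2   ⇒   f'(x) = 6·sin(x)·cos(x)
  g(x) = tanh(x)^2   ⇒   g'(x) = (2 - 2·tanh(x)^2)·tanh(x)
  lim(x→0) f'(x)/g'(x) = lim(x→0) (6·sin(x)·cos(x))/((2 - 2·tanh(x)^2)·tanh(x))
  = 3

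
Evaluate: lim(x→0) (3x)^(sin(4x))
This is an exponential indeterminate form.

For exponential indeterminate forms, take the natural log:
  Let L = lim(x→0) (3x)^(sin(4x))
  Then ln(L) = lim(x→0) [exponent × ln(base)]
  Evaluate using L'Hôpital or standard limits, then exponentiate.
  L = 1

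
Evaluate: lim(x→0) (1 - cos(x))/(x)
This is a 0/0 indeterminate form.

Apply L'Hôpital's rule: differentiate numerator and denominator separately.
  f(x) = 1 - cos(x)   ⇒   f'(x) = sin(x)
  g(x) = x   ⇒   g'(x) = 1
  lim(x→0) f'(x)/g'(x) = lim(x→0) (sin(x))/(1)
  = 0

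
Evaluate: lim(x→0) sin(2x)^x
This is an exponential indeterminate form.

For exponential indeterminate forms, take the natural log:
  Let L = lim(x→0) sin(2x)^x
  Then ln(L) = lim(x→0) [exponent × ln(base)]
  Evaluate using L'Hôpital or standard limits, then exponentiate.
  L = 1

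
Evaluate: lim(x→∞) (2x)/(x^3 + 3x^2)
This is an ∞/∞ indeterminate form.

Apply L'Hôpital's rule: differentiate numerator and denominator separately.
  f(x) = 2·x   ⇒   f'(x) = 2
  g(x) = x^3 + 3·x^2   ⇒   g'(x) = 3·x^2 + 6·x
  lim(x→∞) f'(x)/g'(x) = lim(x→∞) (2)/(3·x^2 + 6·x)
  = 0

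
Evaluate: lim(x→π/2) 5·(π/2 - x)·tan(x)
This is a 0·∞ indeterminate form.

Rewrite 0·∞ as a quotient (0/0 or ∞/∞ form), then apply L'Hôpital's rule:
  lim(x→π/2) 5·(π/2 - x)·tan(x) = 5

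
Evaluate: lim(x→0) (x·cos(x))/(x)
This is a 0/0 indeterminate form.

Apply L'Hôpital's rule: differentiate numerator and denominator separately.
  f(x) = x·cos(x)   ⇒   f'(x) = -x·sin(x) + cos(x)
  g(x) = x   ⇒   g'(x) = 1
  lim(x→0) f'(x)/g'(x) = lim(x→0) (-x·sin(x) + cos(x))/(1)
  = 1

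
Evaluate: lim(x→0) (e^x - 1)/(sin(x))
This is a 0/0 indeterminate form.

Apply L'Hôpital's rule: differentiate numerator and denominator separately.
  f(x) = e^(x) - 1   ⇒   f'(x) = e^(x)
  g(x) = sin(x)   ⇒   g'(x) = cos(x)
  lim(x→0) f'(x)/g'(x) = lim(x→0) (e^(x))/(cos(x))
  = 1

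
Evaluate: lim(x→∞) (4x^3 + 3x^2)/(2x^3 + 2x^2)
This is an ∞/∞ indeterminate form.

Apply L'Hôpital's rule: differentiate numerator and denominator separately.
  f(x) = 4·x^3 + 3·x^2   ⇒   f'(x) = 12·x^2 + 6·x
  g(x) = 2·x^3 + 2·x^2   ⇒   g'(x) = 6·x^2 + 4·x
  lim(x→∞) f'(x)/g'(x) = lim(x→∞) (12·x^2 + 6·x)/(6·x^2 + 4·x)
  = 2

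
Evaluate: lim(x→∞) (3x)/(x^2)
This is an ∞/∞ indeterminate form.

Apply L'Hôpital's rule: differentiate numerator and denominator separately.
  f(x) = 3·x   ⇒   f'(x) = 3
  g(x) = x^2   ⇒   g'(x) = 2·x
  lim(x→∞) f'(x)/g'(x) = lim(x→∞) (3)/(2·x)
  = 0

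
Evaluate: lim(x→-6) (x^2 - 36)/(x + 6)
This is a standard limit.

Factor or rationalize the expression:
  lim(x→-6) (x^2 - 36)/(x + 6) = -12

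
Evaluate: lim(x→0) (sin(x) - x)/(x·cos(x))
This is a 0/0 indeterminate form.

Apply L'Hôpital's rule: differentiate numerator and denominator separately.
  f(x) = -x + sin(x)   ⇒   f'(x) = cos(x) - 1
  g(x) = x·cos(x)   ⇒   g'(x) = -x·sin(x) + cos(x)
  lim(x→0) f'(x)/g'(x) = lim(x→0) (cos(x) - 1)/(-x·sin(x) + cos(x))
  = 0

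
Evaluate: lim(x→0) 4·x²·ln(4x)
This is a 0·∞ indeterminate form.

Rewrite 0·∞ as a quotient (0/0 or ∞/∞ form), then apply L'Hôpital's rule:
  lim(x→0) 4·x²·ln(4x) = 0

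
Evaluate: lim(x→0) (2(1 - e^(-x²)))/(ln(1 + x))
This is a 0/0 indeterminate form.

Apply L'Hôpital's rule: differentiate numerator and denominator separately.
  f(x) = 2 - 2·e^(-x^2)   ⇒   f'(x) = 4·x·e^(-x^2)
  g(x) = ln(x + 1)   ⇒   g'(x) = 1/(x + 1)
  lim(x→0) f'(x)/g'(x) = lim(x→0) (4·x·e^(-x^2))/(1/(x + 1))
  = 0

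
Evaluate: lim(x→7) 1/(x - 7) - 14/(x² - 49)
This is an ∞-∞ indeterminate form.

Combine fractions or rationalize to convert ∞-∞ to 0/0 form:
  lim(x→7) 1/(x - 7) - 14/(x² - 49) = 1/14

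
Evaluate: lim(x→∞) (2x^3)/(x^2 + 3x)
This is an ∞/∞ indeterminate form.

Apply L'Hôpital's rule: differentiate numerator and denominator separately.
  f(x) = 2·x^3   ⇒   f'(x) = 6·x^2
  g(x) = x^2 + 3·x   ⇒   g'(x) = 2·x + 3
  lim(x→∞) f'(x)/g'(x) = lim(x→∞) (6·x^2)/(2·x + 3)
  = ∞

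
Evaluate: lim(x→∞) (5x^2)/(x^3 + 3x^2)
This is an ∞/∞ indeterminate form.

Apply L'Hôpital's rule: differentiate numerator and denominator separately.
  f(x) = 5·x^2   ⇒   f'(x) = 10·x
  g(x) = x^3 + 3·x^2   ⇒   g'(x) = 3·x^2 + 6·x
  lim(x→∞) f'(x)/g'(x) = lim(x→∞) (10·x)/(3·x^2 + 6·x)
  = 0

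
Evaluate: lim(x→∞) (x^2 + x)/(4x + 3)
This is an ∞/∞ indeterminate form.

Apply L'Hôpital's rule: differentiate numerator and denominator separately.
  f(x) = x^2 + x   ⇒   f'(x) = 2·x + 1
  g(x) = 4·x + 3   ⇒   g'(x) = 4
  lim(x→∞) f'(x)/g'(x) = lim(x→∞) (2·x + 1)/(4)
  = ∞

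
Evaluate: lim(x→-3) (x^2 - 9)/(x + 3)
This is a standard limit.

Factor or rationalize the expression:
  lim(x→-3) (x^2 - 9)/(x + 3) = -6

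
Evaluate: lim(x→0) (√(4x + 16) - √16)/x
This is a standard limit.

Factor or rationalize the expression:
  lim(x→0) (√(4x + 16) - √16)/x = 1/2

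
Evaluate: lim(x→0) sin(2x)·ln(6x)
This is a 0·∞ indeterminate form.

Rewrite 0·∞ as a quotient (0/0 or ∞/∞ form), then apply L'Hôpital's rule:
  lim(x→0) sin(2x)·ln(6x) = 0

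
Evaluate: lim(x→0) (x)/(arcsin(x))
This is a 0/0 indeterminate form.

Apply L'Hôpital's rule: differentiate numerator and denominator separately.
  f(x) = x   ⇒   f'(x) = 1
  g(x) = asin(x)   ⇒   g'(x) = 1/sqrt(1 - x^2)
  lim(x→0) f'(x)/g'(x) = lim(x→0) (1)/(1/sqrt(1 - x^2))
  = 1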